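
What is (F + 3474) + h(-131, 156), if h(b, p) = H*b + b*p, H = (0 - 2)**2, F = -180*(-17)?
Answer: -14426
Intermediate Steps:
F = 3060
H = 4 (H = (-2)**2 = 4)
h(b, p) = 4*b + b*p
(F + 3474) + h(-131, 156) = (3060 + 3474) - 131*(4 + 156) = 6534 - 131*160 = 6534 - 20960 = -14426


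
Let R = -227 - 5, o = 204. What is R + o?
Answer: -28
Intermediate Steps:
R = -232
R + o = -232 + 204 = -28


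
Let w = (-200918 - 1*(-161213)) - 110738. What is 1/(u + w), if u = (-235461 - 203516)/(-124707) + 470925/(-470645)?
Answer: -152448639/22934446506983 ≈ -6.6471e-6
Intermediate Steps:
u = 384090094/152448639 (u = -438977*(-1/124707) + 470925*(-1/470645) = 39907/11337 - 13455/13447 = 384090094/152448639 ≈ 2.5195)
w = -150443 (w = (-200918 + 161213) - 110738 = -39705 - 110738 = -150443)
1/(u + w) = 1/(384090094/152448639 - 150443) = 1/(-22934446506983/152448639) = -152448639/22934446506983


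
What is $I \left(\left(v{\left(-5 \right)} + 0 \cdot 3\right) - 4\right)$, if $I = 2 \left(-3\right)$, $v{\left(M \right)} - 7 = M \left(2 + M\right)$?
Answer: $-108$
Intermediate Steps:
$v{\left(M \right)} = 7 + M \left(2 + M\right)$
$I = -6$
$I \left(\left(v{\left(-5 \right)} + 0 \cdot 3\right) - 4\right) = - 6 \left(\left(\left(7 + \left(-5\right)^{2} + 2 \left(-5\right)\right) + 0 \cdot 3\right) - 4\right) = - 6 \left(\left(\left(7 + 25 - 10\right) + 0\right) - 4\right) = - 6 \left(\left(22 + 0\right) - 4\right) = - 6 \left(22 - 4\right) = \left(-6\right) 18 = -108$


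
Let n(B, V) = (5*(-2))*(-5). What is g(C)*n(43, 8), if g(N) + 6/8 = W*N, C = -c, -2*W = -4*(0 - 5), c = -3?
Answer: -3075/2 ≈ -1537.5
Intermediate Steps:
n(B, V) = 50 (n(B, V) = -10*(-5) = 50)
W = -10 (W = -(-2)*(0 - 5) = -(-2)*(-5) = -½*20 = -10)
C = 3 (C = -1*(-3) = 3)
g(N) = -¾ - 10*N
g(C)*n(43, 8) = (-¾ - 10*3)*50 = (-¾ - 30)*50 = -123/4*50 = -3075/2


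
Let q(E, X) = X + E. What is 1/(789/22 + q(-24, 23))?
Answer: 22/767 ≈ 0.028683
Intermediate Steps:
q(E, X) = E + X
1/(789/22 + q(-24, 23)) = 1/(789/22 + (-24 + 23)) = 1/(789*(1/22) - 1) = 1/(789/22 - 1) = 1/(767/22) = 22/767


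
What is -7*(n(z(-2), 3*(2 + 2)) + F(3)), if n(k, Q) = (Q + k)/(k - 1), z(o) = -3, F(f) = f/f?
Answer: 35/4 ≈ 8.7500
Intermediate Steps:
F(f) = 1
n(k, Q) = (Q + k)/(-1 + k)
-7*(n(z(-2), 3*(2 + 2)) + F(3)) = -7*((3*(2 + 2) - 3)/(-1 - 3) + 1) = -7*((3*4 - 3)/(-4) + 1) = -7*(-(12 - 3)/4 + 1) = -7*(-¼*9 + 1) = -7*(-9/4 + 1) = -7*(-5/4) = 35/4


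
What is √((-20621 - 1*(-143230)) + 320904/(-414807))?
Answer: √1712244602153/3737 ≈ 350.15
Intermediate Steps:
√((-20621 - 1*(-143230)) + 320904/(-414807)) = √((-20621 + 143230) + 320904*(-1/414807)) = √(122609 - 106968/138269) = √(16952916853/138269) = √1712244602153/3737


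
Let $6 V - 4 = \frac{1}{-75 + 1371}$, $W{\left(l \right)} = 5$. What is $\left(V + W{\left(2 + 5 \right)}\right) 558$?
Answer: $\frac{1366015}{432} \approx 3162.1$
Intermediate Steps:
$V = \frac{5185}{7776}$ ($V = \frac{2}{3} + \frac{1}{6 \left(-75 + 1371\right)} = \frac{2}{3} + \frac{1}{6 \cdot 1296} = \frac{2}{3} + \frac{1}{6} \cdot \frac{1}{1296} = \frac{2}{3} + \frac{1}{7776} = \frac{5185}{7776} \approx 0.6668$)
$\left(V + W{\left(2 + 5 \right)}\right) 558 = \left(\frac{5185}{7776} + 5\right) 558 = \frac{44065}{7776} \cdot 558 = \frac{1366015}{432}$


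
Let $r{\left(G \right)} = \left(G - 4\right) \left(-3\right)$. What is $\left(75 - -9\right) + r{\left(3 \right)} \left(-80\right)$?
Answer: $-156$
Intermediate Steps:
$r{\left(G \right)} = 12 - 3 G$ ($r{\left(G \right)} = \left(-4 + G\right) \left(-3\right) = 12 - 3 G$)
$\left(75 - -9\right) + r{\left(3 \right)} \left(-80\right) = \left(75 - -9\right) + \left(12 - 9\right) \left(-80\right) = \left(75 + 9\right) + \left(12 - 9\right) \left(-80\right) = 84 + 3 \left(-80\right) = 84 - 240 = -156$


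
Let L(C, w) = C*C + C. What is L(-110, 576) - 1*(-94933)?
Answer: 106923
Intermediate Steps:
L(C, w) = C + C² (L(C, w) = C² + C = C + C²)
L(-110, 576) - 1*(-94933) = -110*(1 - 110) - 1*(-94933) = -110*(-109) + 94933 = 11990 + 94933 = 106923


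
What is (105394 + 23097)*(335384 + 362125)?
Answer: 89623628919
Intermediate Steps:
(105394 + 23097)*(335384 + 362125) = 128491*697509 = 89623628919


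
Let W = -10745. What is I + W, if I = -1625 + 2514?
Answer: -9856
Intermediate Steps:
I = 889
I + W = 889 - 10745 = -9856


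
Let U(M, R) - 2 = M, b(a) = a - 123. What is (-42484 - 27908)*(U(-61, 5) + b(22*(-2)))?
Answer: 15908592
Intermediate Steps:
b(a) = -123 + a
U(M, R) = 2 + M
(-42484 - 27908)*(U(-61, 5) + b(22*(-2))) = (-42484 - 27908)*((2 - 61) + (-123 + 22*(-2))) = -70392*(-59 + (-123 - 44)) = -70392*(-59 - 167) = -70392*(-226) = 15908592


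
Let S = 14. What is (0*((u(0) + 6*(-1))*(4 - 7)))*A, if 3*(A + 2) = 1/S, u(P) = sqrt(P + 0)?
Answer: 0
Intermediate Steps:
u(P) = sqrt(P)
A = -83/42 (A = -2 + (1/3)/14 = -2 + (1/3)*(1/14) = -2 + 1/42 = -83/42 ≈ -1.9762)
(0*((u(0) + 6*(-1))*(4 - 7)))*A = (0*((sqrt(0) + 6*(-1))*(4 - 7)))*(-83/42) = (0*((0 - 6)*(-3)))*(-83/42) = (0*(-6*(-3)))*(-83/42) = (0*18)*(-83/42) = 0*(-83/42) = 0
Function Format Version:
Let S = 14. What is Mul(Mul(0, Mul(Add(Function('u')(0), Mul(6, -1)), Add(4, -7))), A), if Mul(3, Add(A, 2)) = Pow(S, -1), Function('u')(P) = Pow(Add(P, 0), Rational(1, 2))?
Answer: 0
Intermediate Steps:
Function('u')(P) = Pow(P, Rational(1, 2))
A = Rational(-83, 42) (A = Add(-2, Mul(Rational(1, 3), Pow(14, -1))) = Add(-2, Mul(Rational(1, 3), Rational(1, 14))) = Add(-2, Rational(1, 42)) = Rational(-83, 42) ≈ -1.9762)
Mul(Mul(0, Mul(Add(Function('u')(0), Mul(6, -1)), Add(4, -7))), A) = Mul(Mul(0, Mul(Add(Pow(0, Rational(1, 2)), Mul(6, -1)), Add(4, -7))), Rational(-83, 42)) = Mul(Mul(0, Mul(Add(0, -6), -3)), Rational(-83, 42)) = Mul(Mul(0, Mul(-6, -3)), Rational(-83, 42)) = Mul(Mul(0, 18), Rational(-83, 42)) = Mul(0, Rational(-83, 42)) = 0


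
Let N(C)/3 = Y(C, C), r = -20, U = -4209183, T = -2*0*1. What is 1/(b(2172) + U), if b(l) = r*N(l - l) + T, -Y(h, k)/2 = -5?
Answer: -1/4209783 ≈ -2.3754e-7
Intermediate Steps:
T = 0 (T = 0*1 = 0)
Y(h, k) = 10 (Y(h, k) = -2*(-5) = 10)
N(C) = 30 (N(C) = 3*10 = 30)
b(l) = -600 (b(l) = -20*30 + 0 = -600 + 0 = -600)
1/(b(2172) + U) = 1/(-600 - 4209183) = 1/(-4209783) = -1/4209783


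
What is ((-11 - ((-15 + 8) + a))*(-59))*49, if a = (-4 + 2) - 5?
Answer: -8673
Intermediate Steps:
a = -7 (a = -2 - 5 = -7)
((-11 - ((-15 + 8) + a))*(-59))*49 = ((-11 - ((-15 + 8) - 7))*(-59))*49 = ((-11 - (-7 - 7))*(-59))*49 = ((-11 - 1*(-14))*(-59))*49 = ((-11 + 14)*(-59))*49 = (3*(-59))*49 = -177*49 = -8673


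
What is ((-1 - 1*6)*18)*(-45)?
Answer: 5670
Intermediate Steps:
((-1 - 1*6)*18)*(-45) = ((-1 - 6)*18)*(-45) = -7*18*(-45) = -126*(-45) = 5670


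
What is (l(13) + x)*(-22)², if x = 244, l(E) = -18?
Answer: 109384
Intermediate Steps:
(l(13) + x)*(-22)² = (-18 + 244)*(-22)² = 226*484 = 109384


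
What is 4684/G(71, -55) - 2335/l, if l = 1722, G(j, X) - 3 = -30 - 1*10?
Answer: -8152243/63714 ≈ -127.95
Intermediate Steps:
G(j, X) = -37 (G(j, X) = 3 + (-30 - 1*10) = 3 + (-30 - 10) = 3 - 40 = -37)
4684/G(71, -55) - 2335/l = 4684/(-37) - 2335/1722 = 4684*(-1/37) - 2335*1/1722 = -4684/37 - 2335/1722 = -8152243/63714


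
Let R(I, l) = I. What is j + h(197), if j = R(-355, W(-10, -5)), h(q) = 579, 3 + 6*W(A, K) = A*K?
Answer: 224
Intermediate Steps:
W(A, K) = -½ + A*K/6 (W(A, K) = -½ + (A*K)/6 = -½ + A*K/6)
j = -355
j + h(197) = -355 + 579 = 224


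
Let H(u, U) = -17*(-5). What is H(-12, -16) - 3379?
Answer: -3294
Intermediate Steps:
H(u, U) = 85
H(-12, -16) - 3379 = 85 - 3379 = -3294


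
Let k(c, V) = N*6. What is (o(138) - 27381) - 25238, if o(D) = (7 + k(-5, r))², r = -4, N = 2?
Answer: -52258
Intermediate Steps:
k(c, V) = 12 (k(c, V) = 2*6 = 12)
o(D) = 361 (o(D) = (7 + 12)² = 19² = 361)
(o(138) - 27381) - 25238 = (361 - 27381) - 25238 = -27020 - 25238 = -52258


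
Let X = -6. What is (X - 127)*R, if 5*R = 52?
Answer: -6916/5 ≈ -1383.2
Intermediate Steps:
R = 52/5 (R = (1/5)*52 = 52/5 ≈ 10.400)
(X - 127)*R = (-6 - 127)*(52/5) = -133*52/5 = -6916/5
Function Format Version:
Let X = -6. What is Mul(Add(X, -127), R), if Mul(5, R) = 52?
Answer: Rational(-6916, 5) ≈ -1383.2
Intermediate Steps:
R = Rational(52, 5) (R = Mul(Rational(1, 5), 52) = Rational(52, 5) ≈ 10.400)
Mul(Add(X, -127), R) = Mul(Add(-6, -127), Rational(52, 5)) = Mul(-133, Rational(52, 5)) = Rational(-6916, 5)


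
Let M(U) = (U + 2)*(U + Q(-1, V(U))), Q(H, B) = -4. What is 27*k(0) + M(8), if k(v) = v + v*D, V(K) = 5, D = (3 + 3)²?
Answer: 40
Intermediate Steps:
D = 36 (D = 6² = 36)
k(v) = 37*v (k(v) = v + v*36 = v + 36*v = 37*v)
M(U) = (-4 + U)*(2 + U) (M(U) = (U + 2)*(U - 4) = (2 + U)*(-4 + U) = (-4 + U)*(2 + U))
27*k(0) + M(8) = 27*(37*0) + (-8 + 8² - 2*8) = 27*0 + (-8 + 64 - 16) = 0 + 40 = 40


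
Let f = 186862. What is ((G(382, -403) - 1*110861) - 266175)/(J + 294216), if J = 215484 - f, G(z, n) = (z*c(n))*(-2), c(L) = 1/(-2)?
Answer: -188327/161419 ≈ -1.1667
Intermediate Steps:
c(L) = -½ (c(L) = 1*(-½) = -½)
G(z, n) = z (G(z, n) = (z*(-½))*(-2) = -z/2*(-2) = z)
J = 28622 (J = 215484 - 1*186862 = 215484 - 186862 = 28622)
((G(382, -403) - 1*110861) - 266175)/(J + 294216) = ((382 - 1*110861) - 266175)/(28622 + 294216) = ((382 - 110861) - 266175)/322838 = (-110479 - 266175)*(1/322838) = -376654*1/322838 = -188327/161419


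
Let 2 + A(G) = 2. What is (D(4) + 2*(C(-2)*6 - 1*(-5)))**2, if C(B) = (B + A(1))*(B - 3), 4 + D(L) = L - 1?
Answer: 16641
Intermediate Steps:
A(G) = 0 (A(G) = -2 + 2 = 0)
D(L) = -5 + L (D(L) = -4 + (L - 1) = -4 + (-1 + L) = -5 + L)
C(B) = B*(-3 + B) (C(B) = (B + 0)*(B - 3) = B*(-3 + B))
(D(4) + 2*(C(-2)*6 - 1*(-5)))**2 = ((-5 + 4) + 2*(-2*(-3 - 2)*6 - 1*(-5)))**2 = (-1 + 2*(-2*(-5)*6 + 5))**2 = (-1 + 2*(10*6 + 5))**2 = (-1 + 2*(60 + 5))**2 = (-1 + 2*65)**2 = (-1 + 130)**2 = 129**2 = 16641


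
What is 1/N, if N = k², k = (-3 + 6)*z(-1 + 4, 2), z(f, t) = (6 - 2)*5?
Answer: 1/3600 ≈ 0.00027778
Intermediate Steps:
z(f, t) = 20 (z(f, t) = 4*5 = 20)
k = 60 (k = (-3 + 6)*20 = 3*20 = 60)
N = 3600 (N = 60² = 3600)
1/N = 1/3600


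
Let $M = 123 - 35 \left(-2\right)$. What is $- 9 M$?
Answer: $-1737$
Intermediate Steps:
$M = 193$ ($M = 123 - -70 = 123 + 70 = 193$)
$- 9 M = \left(-9\right) 193 = -1737$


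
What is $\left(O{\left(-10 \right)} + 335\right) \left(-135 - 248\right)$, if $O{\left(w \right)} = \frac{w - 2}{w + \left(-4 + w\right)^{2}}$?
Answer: $- \frac{3976689}{31} \approx -1.2828 \cdot 10^{5}$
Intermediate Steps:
$O{\left(w \right)} = \frac{-2 + w}{w + \left(-4 + w\right)^{2}}$
$\left(O{\left(-10 \right)} + 335\right) \left(-135 - 248\right) = \left(\frac{-2 - 10}{-10 + \left(-4 - 10\right)^{2}} + 335\right) \left(-135 - 248\right) = \left(\frac{1}{-10 + \left(-14\right)^{2}} \left(-12\right) + 335\right) \left(-383\right) = \left(\frac{1}{-10 + 196} \left(-12\right) + 335\right) \left(-383\right) = \left(\frac{1}{186} \left(-12\right) + 335\right) \left(-383\right) = \left(- \frac{2}{31} + 335\right) \left(-383\right) = \frac{10383}{31} \left(-383\right) = - \frac{3976689}{31}$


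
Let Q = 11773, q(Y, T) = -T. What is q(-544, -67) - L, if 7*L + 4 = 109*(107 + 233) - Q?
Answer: -24814/7 ≈ -3544.9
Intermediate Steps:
L = 25283/7 (L = -4/7 + (109*(107 + 233) - 1*11773)/7 = -4/7 + (109*340 - 11773)/7 = -4/7 + (37060 - 11773)/7 = -4/7 + (1/7)*25287 = -4/7 + 25287/7 = 25283/7 ≈ 3611.9)
q(-544, -67) - L = -1*(-67) - 1*25283/7 = 67 - 25283/7 = -24814/7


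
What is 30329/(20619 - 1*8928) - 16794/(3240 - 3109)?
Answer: -192365555/1531521 ≈ -125.60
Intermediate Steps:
30329/(20619 - 1*8928) - 16794/(3240 - 3109) = 30329/(20619 - 8928) - 16794/131 = 30329/11691 - 16794*1/131 = 30329*(1/11691) - 16794/131 = 30329/11691 - 16794/131 = -192365555/1531521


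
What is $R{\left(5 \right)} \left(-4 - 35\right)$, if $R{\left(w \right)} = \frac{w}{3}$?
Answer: $-65$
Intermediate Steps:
$R{\left(w \right)} = \frac{w}{3}$ ($R{\left(w \right)} = w \frac{1}{3} = \frac{w}{3}$)
$R{\left(5 \right)} \left(-4 - 35\right) = \frac{1}{3} \cdot 5 \left(-4 - 35\right) = \frac{5}{3} \left(-39\right) = -65$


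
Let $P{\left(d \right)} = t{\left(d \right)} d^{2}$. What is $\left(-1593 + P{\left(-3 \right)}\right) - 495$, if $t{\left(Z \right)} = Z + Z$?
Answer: $-2142$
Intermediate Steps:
$t{\left(Z \right)} = 2 Z$
$P{\left(d \right)} = 2 d^{3}$ ($P{\left(d \right)} = 2 d d^{2} = 2 d^{3}$)
$\left(-1593 + P{\left(-3 \right)}\right) - 495 = \left(-1593 + 2 \left(-3\right)^{3}\right) - 495 = \left(-1593 + 2 \left(-27\right)\right) - 495 = \left(-1593 - 54\right) - 495 = -1647 - 495 = -2142$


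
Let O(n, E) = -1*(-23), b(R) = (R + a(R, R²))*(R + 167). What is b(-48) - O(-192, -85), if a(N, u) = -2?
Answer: -5973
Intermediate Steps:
b(R) = (-2 + R)*(167 + R) (b(R) = (R - 2)*(R + 167) = (-2 + R)*(167 + R))
O(n, E) = 23
b(-48) - O(-192, -85) = (-334 + (-48)² + 165*(-48)) - 1*23 = (-334 + 2304 - 7920) - 23 = -5950 - 23 = -5973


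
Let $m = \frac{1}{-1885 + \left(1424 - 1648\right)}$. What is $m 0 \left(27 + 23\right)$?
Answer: $0$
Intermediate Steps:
$m = - \frac{1}{2109}$ ($m = \frac{1}{-1885 + \left(1424 - 1648\right)} = \frac{1}{-1885 - 224} = \frac{1}{-2109} = - \frac{1}{2109} \approx -0.00047416$)
$m 0 \left(27 + 23\right) = - \frac{0 \left(27 + 23\right)}{2109} = - \frac{0 \cdot 50}{2109} = \left(- \frac{1}{2109}\right) 0 = 0$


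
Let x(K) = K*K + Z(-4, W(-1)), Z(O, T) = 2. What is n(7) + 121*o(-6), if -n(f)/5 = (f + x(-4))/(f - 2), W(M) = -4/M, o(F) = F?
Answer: -751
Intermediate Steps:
x(K) = 2 + K**2 (x(K) = K*K + 2 = K**2 + 2 = 2 + K**2)
n(f) = -5*(18 + f)/(-2 + f) (n(f) = -5*(f + (2 + (-4)**2))/(f - 2) = -5*(f + (2 + 16))/(-2 + f) = -5*(f + 18)/(-2 + f) = -5*(18 + f)/(-2 + f))
n(7) + 121*o(-6) = 5*(-18 - 1*7)/(-2 + 7) + 121*(-6) = 5*(-18 - 7)/5 - 726 = 5*(1/5)*(-25) - 726 = -25 - 726 = -751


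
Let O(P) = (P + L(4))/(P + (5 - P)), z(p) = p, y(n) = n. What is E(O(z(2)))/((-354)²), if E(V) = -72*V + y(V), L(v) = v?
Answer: -71/104430 ≈ -0.00067988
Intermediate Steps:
O(P) = ⅘ + P/5 (O(P) = (P + 4)/(P + (5 - P)) = (4 + P)/5 = (4 + P)*(⅕) = ⅘ + P/5)
E(V) = -71*V (E(V) = -72*V + V = -71*V)
E(O(z(2)))/((-354)²) = (-71*(⅘ + (⅕)*2))/((-354)²) = -71*(⅘ + ⅖)/125316 = -71*6/5*(1/125316) = -426/5*1/125316 = -71/104430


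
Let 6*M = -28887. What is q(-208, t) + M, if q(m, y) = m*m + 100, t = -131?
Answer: 77099/2 ≈ 38550.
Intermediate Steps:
M = -9629/2 (M = (⅙)*(-28887) = -9629/2 ≈ -4814.5)
q(m, y) = 100 + m² (q(m, y) = m² + 100 = 100 + m²)
q(-208, t) + M = (100 + (-208)²) - 9629/2 = (100 + 43264) - 9629/2 = 43364 - 9629/2 = 77099/2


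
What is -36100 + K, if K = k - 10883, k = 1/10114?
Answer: -475186061/10114 ≈ -46983.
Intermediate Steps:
k = 1/10114 ≈ 9.8873e-5
K = -110070661/10114 (K = 1/10114 - 10883 = -110070661/10114 ≈ -10883.)
-36100 + K = -36100 - 110070661/10114 = -475186061/10114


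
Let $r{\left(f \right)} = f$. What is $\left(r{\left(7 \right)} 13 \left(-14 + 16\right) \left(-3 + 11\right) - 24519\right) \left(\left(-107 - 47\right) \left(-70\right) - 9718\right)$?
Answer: $-24492906$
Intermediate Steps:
$\left(r{\left(7 \right)} 13 \left(-14 + 16\right) \left(-3 + 11\right) - 24519\right) \left(\left(-107 - 47\right) \left(-70\right) - 9718\right) = \left(7 \cdot 13 \left(-14 + 16\right) \left(-3 + 11\right) - 24519\right) \left(\left(-107 - 47\right) \left(-70\right) - 9718\right) = \left(91 \cdot 2 \cdot 8 - 24519\right) \left(\left(-154\right) \left(-70\right) - 9718\right) = \left(91 \cdot 16 - 24519\right) \left(10780 - 9718\right) = \left(1456 - 24519\right) 1062 = \left(-23063\right) 1062 = -24492906$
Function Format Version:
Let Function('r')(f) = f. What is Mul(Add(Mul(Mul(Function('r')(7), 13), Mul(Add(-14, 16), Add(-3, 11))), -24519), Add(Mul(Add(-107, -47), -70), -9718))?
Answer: -24492906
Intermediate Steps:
Mul(Add(Mul(Mul(Function('r')(7), 13), Mul(Add(-14, 16), Add(-3, 11))), -24519), Add(Mul(Add(-107, -47), -70), -9718)) = Mul(Add(Mul(Mul(7, 13), Mul(Add(-14, 16), Add(-3, 11))), -24519), Add(Mul(Add(-107, -47), -70), -9718)) = Mul(Add(Mul(91, Mul(2, 8)), -24519), Add(Mul(-154, -70), -9718)) = Mul(Add(Mul(91, 16), -24519), Add(10780, -9718)) = Mul(Add(1456, -24519), 1062) = Mul(-23063, 1062) = -24492906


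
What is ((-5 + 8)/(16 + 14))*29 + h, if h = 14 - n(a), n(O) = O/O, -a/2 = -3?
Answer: 159/10 ≈ 15.900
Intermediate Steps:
a = 6 (a = -2*(-3) = 6)
n(O) = 1
h = 13 (h = 14 - 1*1 = 14 - 1 = 13)
((-5 + 8)/(16 + 14))*29 + h = ((-5 + 8)/(16 + 14))*29 + 13 = (3/30)*29 + 13 = (3*(1/30))*29 + 13 = (1/10)*29 + 13 = 29/10 + 13 = 159/10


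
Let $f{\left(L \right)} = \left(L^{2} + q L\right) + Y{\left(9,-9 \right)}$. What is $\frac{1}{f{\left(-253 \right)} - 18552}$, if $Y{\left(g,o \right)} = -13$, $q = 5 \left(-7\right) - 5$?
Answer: $\frac{1}{55564} \approx 1.7997 \cdot 10^{-5}$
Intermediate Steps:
$q = -40$ ($q = -35 - 5 = -40$)
$f{\left(L \right)} = -13 + L^{2} - 40 L$ ($f{\left(L \right)} = \left(L^{2} - 40 L\right) - 13 = -13 + L^{2} - 40 L$)
$\frac{1}{f{\left(-253 \right)} - 18552} = \frac{1}{\left(-13 + \left(-253\right)^{2} - -10120\right) - 18552} = \frac{1}{\left(-13 + 64009 + 10120\right) - 18552} = \frac{1}{74116 - 18552} = \frac{1}{55564}$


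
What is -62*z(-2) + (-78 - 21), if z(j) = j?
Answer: 25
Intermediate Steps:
-62*z(-2) + (-78 - 21) = -62*(-2) + (-78 - 21) = 124 - 99 = 25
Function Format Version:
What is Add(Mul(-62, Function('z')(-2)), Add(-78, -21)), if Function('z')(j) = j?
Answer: 25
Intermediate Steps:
Add(Mul(-62, Function('z')(-2)), Add(-78, -21)) = Add(Mul(-62, -2), Add(-78, -21)) = Add(124, -99) = 25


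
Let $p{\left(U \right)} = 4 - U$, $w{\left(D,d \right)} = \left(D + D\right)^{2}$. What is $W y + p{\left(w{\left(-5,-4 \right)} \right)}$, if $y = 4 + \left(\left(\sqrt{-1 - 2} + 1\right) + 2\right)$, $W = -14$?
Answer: $-194 - 14 i \sqrt{3} \approx -194.0 - 24.249 i$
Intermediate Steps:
$w{\left(D,d \right)} = 4 D^{2}$ ($w{\left(D,d \right)} = \left(2 D\right)^{2} = 4 D^{2}$)
$y = 7 + i \sqrt{3}$ ($y = 4 + \left(\left(\sqrt{-3} + 1\right) + 2\right) = 4 + \left(\left(i \sqrt{3} + 1\right) + 2\right) = 4 + \left(\left(1 + i \sqrt{3}\right) + 2\right) = 4 + \left(3 + i \sqrt{3}\right) = 7 + i \sqrt{3} \approx 7.0 + 1.732 i$)
$W y + p{\left(w{\left(-5,-4 \right)} \right)} = - 14 \left(7 + i \sqrt{3}\right) + \left(4 - 4 \left(-5\right)^{2}\right) = \left(-98 - 14 i \sqrt{3}\right) + \left(4 - 4 \cdot 25\right) = \left(-98 - 14 i \sqrt{3}\right) + \left(4 - 100\right) = \left(-98 - 14 i \sqrt{3}\right) - 96 = -194 - 14 i \sqrt{3}$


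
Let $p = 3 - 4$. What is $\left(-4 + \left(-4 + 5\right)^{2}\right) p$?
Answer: $3$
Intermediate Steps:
$p = -1$
$\left(-4 + \left(-4 + 5\right)^{2}\right) p = \left(-4 + \left(-4 + 5\right)^{2}\right) \left(-1\right) = \left(-4 + 1^{2}\right) \left(-1\right) = \left(-4 + 1\right) \left(-1\right) = \left(-3\right) \left(-1\right) = 3$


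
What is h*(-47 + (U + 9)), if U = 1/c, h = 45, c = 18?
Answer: -3415/2 ≈ -1707.5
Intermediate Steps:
U = 1/18 ≈ 0.055556
h*(-47 + (U + 9)) = 45*(-47 + (1/18 + 9)) = 45*(-47 + 163/18) = 45*(-683/18) = -3415/2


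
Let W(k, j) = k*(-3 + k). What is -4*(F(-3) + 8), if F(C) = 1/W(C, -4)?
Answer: -290/9 ≈ -32.222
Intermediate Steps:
F(C) = 1/(C*(-3 + C))
-4*(F(-3) + 8) = -4*(1/((-3)*(-3 - 3)) + 8) = -4*(-⅓/(-6) + 8) = -4*(-⅓*(-⅙) + 8) = -4*(1/18 + 8) = -4*145/18 = -290/9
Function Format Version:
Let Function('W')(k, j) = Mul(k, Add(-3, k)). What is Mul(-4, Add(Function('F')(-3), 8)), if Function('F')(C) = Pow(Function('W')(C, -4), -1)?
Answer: Rational(-290, 9) ≈ -32.222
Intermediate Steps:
Function('F')(C) = Mul(Pow(C, -1), Pow(Add(-3, C), -1)) (Function('F')(C) = Pow(Mul(C, Add(-3, C)), -1) = Mul(Pow(C, -1), Pow(Add(-3, C), -1)))
Mul(-4, Add(Function('F')(-3), 8)) = Mul(-4, Add(Mul(Pow(-3, -1), Pow(Add(-3, -3), -1)), 8)) = Mul(-4, Add(Mul(Rational(-1, 3), Pow(-6, -1)), 8)) = Mul(-4, Add(Mul(Rational(-1, 3), Rational(-1, 6)), 8)) = Mul(-4, Add(Rational(1, 18), 8)) = Mul(-4, Rational(145, 18)) = Rational(-290, 9)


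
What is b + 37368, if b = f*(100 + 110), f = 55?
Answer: 48918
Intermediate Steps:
b = 11550 (b = 55*(100 + 110) = 55*210 = 11550)
b + 37368 = 11550 + 37368 = 48918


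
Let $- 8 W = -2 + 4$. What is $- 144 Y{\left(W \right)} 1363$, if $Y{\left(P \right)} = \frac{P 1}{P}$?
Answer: $-196272$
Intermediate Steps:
$W = - \frac{1}{4}$ ($W = - \frac{-2 + 4}{8} = \left(- \frac{1}{8}\right) 2 = - \frac{1}{4} \approx -0.25$)
$Y{\left(P \right)} = 1$ ($Y{\left(P \right)} = \frac{P}{P} = 1$)
$- 144 Y{\left(W \right)} 1363 = \left(-144\right) 1 \cdot 1363 = \left(-144\right) 1363 = -196272$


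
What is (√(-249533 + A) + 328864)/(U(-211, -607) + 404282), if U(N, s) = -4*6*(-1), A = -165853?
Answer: 164432/202153 + 3*I*√46154/404306 ≈ 0.8134 + 0.0015941*I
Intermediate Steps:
U(N, s) = 24 (U(N, s) = -24*(-1) = 24)
(√(-249533 + A) + 328864)/(U(-211, -607) + 404282) = (√(-249533 - 165853) + 328864)/(24 + 404282) = (√(-415386) + 328864)/404306 = (3*I*√46154 + 328864)*(1/404306) = (328864 + 3*I*√46154)*(1/404306) = 164432/202153 + 3*I*√46154/404306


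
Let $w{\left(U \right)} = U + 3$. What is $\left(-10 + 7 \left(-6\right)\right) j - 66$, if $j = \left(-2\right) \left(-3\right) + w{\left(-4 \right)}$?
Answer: $-326$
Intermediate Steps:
$w{\left(U \right)} = 3 + U$
$j = 5$ ($j = \left(-2\right) \left(-3\right) + \left(3 - 4\right) = 6 - 1 = 5$)
$\left(-10 + 7 \left(-6\right)\right) j - 66 = \left(-10 + 7 \left(-6\right)\right) 5 - 66 = \left(-10 - 42\right) 5 - 66 = \left(-52\right) 5 - 66 = -260 - 66 = -326$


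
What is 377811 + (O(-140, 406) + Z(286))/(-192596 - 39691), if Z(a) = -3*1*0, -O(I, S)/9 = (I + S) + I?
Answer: 29253528297/77429 ≈ 3.7781e+5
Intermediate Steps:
O(I, S) = -18*I - 9*S (O(I, S) = -9*((I + S) + I) = -9*(S + 2*I) = -18*I - 9*S)
Z(a) = 0 (Z(a) = -3*0 = 0)
377811 + (O(-140, 406) + Z(286))/(-192596 - 39691) = 377811 + ((-18*(-140) - 9*406) + 0)/(-192596 - 39691) = 377811 + ((2520 - 3654) + 0)/(-232287) = 377811 + (-1134 + 0)*(-1/232287) = 377811 - 1134*(-1/232287) = 377811 + 378/77429 = 29253528297/77429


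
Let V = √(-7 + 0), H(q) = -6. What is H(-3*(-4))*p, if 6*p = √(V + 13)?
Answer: -√(13 + I*√7) ≈ -3.624 - 0.36503*I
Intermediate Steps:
V = I*√7 (V = √(-7) = I*√7 ≈ 2.6458*I)
p = √(13 + I*√7)/6 (p = √(I*√7 + 13)/6 = √(13 + I*√7)/6 ≈ 0.604 + 0.060839*I)
H(-3*(-4))*p = -√(13 + I*√7)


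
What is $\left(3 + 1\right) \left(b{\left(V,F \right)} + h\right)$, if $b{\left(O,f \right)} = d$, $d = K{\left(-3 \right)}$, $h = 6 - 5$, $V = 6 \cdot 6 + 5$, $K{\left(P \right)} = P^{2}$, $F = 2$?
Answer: $40$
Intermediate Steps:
$V = 41$ ($V = 36 + 5 = 41$)
$h = 1$
$d = 9$ ($d = \left(-3\right)^{2} = 9$)
$b{\left(O,f \right)} = 9$
$\left(3 + 1\right) \left(b{\left(V,F \right)} + h\right) = \left(3 + 1\right) \left(9 + 1\right) = 4 \cdot 10 = 40$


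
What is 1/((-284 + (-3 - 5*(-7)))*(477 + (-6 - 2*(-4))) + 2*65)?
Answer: -1/120578 ≈ -8.2934e-6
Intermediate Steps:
1/((-284 + (-3 - 5*(-7)))*(477 + (-6 - 2*(-4))) + 2*65) = 1/((-284 + (-3 + 35))*(477 + (-6 + 8)) + 130) = 1/((-284 + 32)*(477 + 2) + 130) = 1/(-252*479 + 130) = 1/(-120708 + 130) = 1/(-120578) = -1/120578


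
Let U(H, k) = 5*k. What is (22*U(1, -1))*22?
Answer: -2420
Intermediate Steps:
(22*U(1, -1))*22 = (22*(5*(-1)))*22 = (22*(-5))*22 = -110*22 = -2420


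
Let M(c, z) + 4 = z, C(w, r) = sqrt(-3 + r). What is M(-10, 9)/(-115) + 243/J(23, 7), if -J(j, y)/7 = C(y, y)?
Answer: -5603/322 ≈ -17.401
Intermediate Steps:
J(j, y) = -7*sqrt(-3 + y)
M(c, z) = -4 + z
M(-10, 9)/(-115) + 243/J(23, 7) = (-4 + 9)/(-115) + 243/((-7*sqrt(-3 + 7))) = 5*(-1/115) + 243/((-7*sqrt(4))) = -1/23 + 243/((-7*2)) = -1/23 + 243/(-14) = -1/23 + 243*(-1/14) = -1/23 - 243/14 = -5603/322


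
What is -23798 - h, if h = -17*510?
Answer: -15128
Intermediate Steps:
h = -8670
-23798 - h = -23798 - 1*(-8670) = -23798 + 8670 = -15128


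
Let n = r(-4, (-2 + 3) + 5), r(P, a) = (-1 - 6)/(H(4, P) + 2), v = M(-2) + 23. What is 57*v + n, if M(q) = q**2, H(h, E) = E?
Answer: 3085/2 ≈ 1542.5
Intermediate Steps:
v = 27 (v = (-2)**2 + 23 = 4 + 23 = 27)
r(P, a) = -7/(2 + P) (r(P, a) = (-1 - 6)/(P + 2) = -7/(2 + P))
n = 7/2 (n = -7/(2 - 4) = -7/(-2) = -7*(-1/2) = 7/2 ≈ 3.5000)
57*v + n = 57*27 + 7/2 = 1539 + 7/2 = 3085/2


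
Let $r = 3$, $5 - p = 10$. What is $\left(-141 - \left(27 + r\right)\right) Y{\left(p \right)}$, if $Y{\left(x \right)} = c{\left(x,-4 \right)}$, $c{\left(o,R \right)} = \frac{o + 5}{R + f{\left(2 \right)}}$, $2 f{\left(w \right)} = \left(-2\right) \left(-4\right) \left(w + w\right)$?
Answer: $0$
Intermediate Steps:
$p = -5$ ($p = 5 - 10 = -5$)
$f{\left(w \right)} = 8 w$ ($f{\left(w \right)} = \frac{\left(-2\right) \left(-4\right) \left(w + w\right)}{2} = \frac{8 \cdot 2 w}{2} = \frac{16 w}{2} = 8 w$)
$c{\left(o,R \right)} = \frac{5 + o}{16 + R}$ ($c{\left(o,R \right)} = \frac{o + 5}{R + 8 \cdot 2} = \frac{5 + o}{R + 16} = \frac{5 + o}{16 + R}$)
$Y{\left(x \right)} = \frac{5}{12} + \frac{x}{12}$ ($Y{\left(x \right)} = \frac{5 + x}{16 - 4} = \frac{5 + x}{12} = \frac{5}{12} + \frac{x}{12}$)
$\left(-141 - \left(27 + r\right)\right) Y{\left(p \right)} = \left(-141 - 30\right) \left(\frac{5}{12} + \frac{1}{12} \left(-5\right)\right) = \left(-141 - 30\right) \left(\frac{5}{12} - \frac{5}{12}\right) = \left(-141 - 30\right) 0 = \left(-171\right) 0 = 0$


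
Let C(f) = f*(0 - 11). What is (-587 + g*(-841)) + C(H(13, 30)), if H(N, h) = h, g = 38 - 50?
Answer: 9175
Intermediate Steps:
g = -12
C(f) = -11*f (C(f) = f*(-11) = -11*f)
(-587 + g*(-841)) + C(H(13, 30)) = (-587 - 12*(-841)) - 11*30 = (-587 + 10092) - 330 = 9505 - 330 = 9175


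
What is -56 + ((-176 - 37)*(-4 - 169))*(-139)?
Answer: -5122067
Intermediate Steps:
-56 + ((-176 - 37)*(-4 - 169))*(-139) = -56 - 213*(-173)*(-139) = -56 + 36849*(-139) = -56 - 5122011 = -5122067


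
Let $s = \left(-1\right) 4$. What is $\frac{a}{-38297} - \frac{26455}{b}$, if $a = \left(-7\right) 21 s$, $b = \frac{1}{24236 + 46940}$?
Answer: $- \frac{10301680068764}{5471} \approx -1.883 \cdot 10^{9}$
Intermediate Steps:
$s = -4$
$b = \frac{1}{71176} \approx 1.405 \cdot 10^{-5}$
$a = 588$ ($a = \left(-7\right) 21 \left(-4\right) = \left(-147\right) \left(-4\right) = 588$)
$\frac{a}{-38297} - \frac{26455}{b} = \frac{588}{-38297} - 26455 \frac{1}{\frac{1}{71176}} = 588 \left(- \frac{1}{38297}\right) - 1882961080 = - \frac{84}{5471} - 1882961080 = - \frac{10301680068764}{5471}$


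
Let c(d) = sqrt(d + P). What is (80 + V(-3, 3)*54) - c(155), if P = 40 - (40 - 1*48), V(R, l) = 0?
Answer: 80 - sqrt(203) ≈ 65.752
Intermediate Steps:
P = 48 (P = 40 - (40 - 48) = 40 - 1*(-8) = 40 + 8 = 48)
c(d) = sqrt(48 + d) (c(d) = sqrt(d + 48) = sqrt(48 + d))
(80 + V(-3, 3)*54) - c(155) = (80 + 0*54) - sqrt(48 + 155) = (80 + 0) - sqrt(203) = 80 - sqrt(203)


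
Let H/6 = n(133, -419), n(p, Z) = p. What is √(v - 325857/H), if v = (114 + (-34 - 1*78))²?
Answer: I*√583870/38 ≈ 20.108*I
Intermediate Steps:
H = 798 (H = 6*133 = 798)
v = 4 (v = (114 + (-34 - 78))² = (114 - 112)² = 2² = 4)
√(v - 325857/H) = √(4 - 325857/798) = √(4 - 325857*1/798) = √(4 - 15517/38) = √(-15365/38) = I*√583870/38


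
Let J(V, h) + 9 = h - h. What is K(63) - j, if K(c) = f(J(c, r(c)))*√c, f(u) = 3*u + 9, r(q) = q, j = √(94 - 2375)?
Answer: -54*√7 - I*√2281 ≈ -142.87 - 47.76*I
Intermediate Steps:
j = I*√2281 (j = √(-2281) = I*√2281 ≈ 47.76*I)
J(V, h) = -9 (J(V, h) = -9 + (h - h) = -9 + 0 = -9)
f(u) = 9 + 3*u
K(c) = -18*√c (K(c) = (9 + 3*(-9))*√c = (9 - 27)*√c = -18*√c)
K(63) - j = -54*√7 - I*√2281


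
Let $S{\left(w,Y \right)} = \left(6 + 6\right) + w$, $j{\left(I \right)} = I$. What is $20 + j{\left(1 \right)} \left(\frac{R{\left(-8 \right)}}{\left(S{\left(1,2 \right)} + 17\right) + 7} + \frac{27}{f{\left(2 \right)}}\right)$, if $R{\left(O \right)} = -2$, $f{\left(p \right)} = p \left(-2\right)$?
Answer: $\frac{1953}{148} \approx 13.196$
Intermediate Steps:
$f{\left(p \right)} = - 2 p$
$S{\left(w,Y \right)} = 12 + w$
$20 + j{\left(1 \right)} \left(\frac{R{\left(-8 \right)}}{\left(S{\left(1,2 \right)} + 17\right) + 7} + \frac{27}{f{\left(2 \right)}}\right) = 20 + 1 \left(- \frac{2}{\left(\left(12 + 1\right) + 17\right) + 7} + \frac{27}{\left(-2\right) 2}\right) = 20 + 1 \left(- \frac{2}{\left(13 + 17\right) + 7} + \frac{27}{-4}\right) = 20 + 1 \left(- \frac{2}{30 + 7} + 27 \left(- \frac{1}{4}\right)\right) = 20 + 1 \left(- \frac{2}{37} - \frac{27}{4}\right) = 20 + 1 \left(- \frac{1007}{148}\right) = 20 - \frac{1007}{148} = \frac{1953}{148}$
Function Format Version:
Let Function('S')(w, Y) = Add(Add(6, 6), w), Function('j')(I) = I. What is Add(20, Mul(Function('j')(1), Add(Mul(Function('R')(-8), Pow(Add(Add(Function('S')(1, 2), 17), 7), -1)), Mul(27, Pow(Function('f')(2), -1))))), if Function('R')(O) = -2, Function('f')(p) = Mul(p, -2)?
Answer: Rational(1953, 148) ≈ 13.196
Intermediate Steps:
Function('f')(p) = Mul(-2, p)
Function('S')(w, Y) = Add(12, w)
Add(20, Mul(Function('j')(1), Add(Mul(Function('R')(-8), Pow(Add(Add(Function('S')(1, 2), 17), 7), -1)), Mul(27, Pow(Function('f')(2), -1))))) = Add(20, Mul(1, Add(Mul(-2, Pow(Add(Add(Add(12, 1), 17), 7), -1)), Mul(27, Pow(Mul(-2, 2), -1))))) = Add(20, Mul(1, Add(Mul(-2, Pow(Add(Add(13, 17), 7), -1)), Mul(27, Pow(-4, -1))))) = Add(20, Mul(1, Add(Mul(-2, Pow(Add(30, 7), -1)), Mul(27, Rational(-1, 4))))) = Add(20, Mul(1, Add(Mul(-2, Pow(37, -1)), Rational(-27, 4)))) = Add(20, Mul(1, Add(Mul(-2, Rational(1, 37)), Rational(-27, 4)))) = Add(20, Mul(1, Add(Rational(-2, 37), Rational(-27, 4)))) = Add(20, Mul(1, Rational(-1007, 148))) = Add(20, Rational(-1007, 148)) = Rational(1953, 148)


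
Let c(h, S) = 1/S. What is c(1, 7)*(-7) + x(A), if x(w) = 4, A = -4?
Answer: 3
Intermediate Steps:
c(1, 7)*(-7) + x(A) = -7/7 + 4 = (⅐)*(-7) + 4 = -1 + 4 = 3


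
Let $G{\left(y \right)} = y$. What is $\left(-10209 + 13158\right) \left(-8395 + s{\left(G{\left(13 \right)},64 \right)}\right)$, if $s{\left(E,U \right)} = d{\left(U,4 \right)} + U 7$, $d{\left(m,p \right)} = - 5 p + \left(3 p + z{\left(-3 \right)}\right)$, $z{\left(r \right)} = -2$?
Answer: $-23465193$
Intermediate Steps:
$d{\left(m,p \right)} = -2 - 2 p$ ($d{\left(m,p \right)} = - 5 p + \left(3 p - 2\right) = - 5 p + \left(-2 + 3 p\right) = -2 - 2 p$)
$s{\left(E,U \right)} = -10 + 7 U$ ($s{\left(E,U \right)} = \left(-2 - 8\right) + U 7 = \left(-2 - 8\right) + 7 U = -10 + 7 U$)
$\left(-10209 + 13158\right) \left(-8395 + s{\left(G{\left(13 \right)},64 \right)}\right) = \left(-10209 + 13158\right) \left(-8395 + \left(-10 + 7 \cdot 64\right)\right) = 2949 \left(-8395 + \left(-10 + 448\right)\right) = 2949 \left(-8395 + 438\right) = 2949 \left(-7957\right) = -23465193$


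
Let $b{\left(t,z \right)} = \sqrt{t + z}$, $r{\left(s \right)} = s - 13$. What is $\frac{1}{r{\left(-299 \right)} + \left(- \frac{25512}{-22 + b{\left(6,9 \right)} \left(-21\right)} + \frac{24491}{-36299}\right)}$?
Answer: $- \frac{653083019547703}{78931621352816143} - \frac{705916157820552 \sqrt{15}}{394658106764080715} \approx -0.015202$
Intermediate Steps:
$r{\left(s \right)} = -13 + s$ ($r{\left(s \right)} = s - 13 = -13 + s$)
$\frac{1}{r{\left(-299 \right)} + \left(- \frac{25512}{-22 + b{\left(6,9 \right)} \left(-21\right)} + \frac{24491}{-36299}\right)} = \frac{1}{\left(-13 - 299\right) - \left(\frac{24491}{36299} + \frac{25512}{-22 + \sqrt{6 + 9} \left(-21\right)}\right)} = \frac{1}{-312 - \left(\frac{24491}{36299} + \frac{25512}{-22 + \sqrt{15} \left(-21\right)}\right)} = \frac{1}{-312 - \left(\frac{24491}{36299} + \frac{25512}{-22 - 21 \sqrt{15}}\right)} = \frac{1}{- \frac{11349779}{36299} - \frac{25512}{-22 - 21 \sqrt{15}}}$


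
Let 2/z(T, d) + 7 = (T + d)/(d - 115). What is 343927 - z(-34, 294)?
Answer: 341519869/993 ≈ 3.4393e+5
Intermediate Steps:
z(T, d) = 2/(-7 + (T + d)/(-115 + d)) (z(T, d) = 2/(-7 + (T + d)/(d - 115)) = 2/(-7 + (T + d)/(-115 + d)))
343927 - z(-34, 294) = 343927 - 2*(-115 + 294)/(805 - 34 - 6*294) = 343927 - 2*179/(805 - 34 - 1764) = 343927 - 2*179/(-993) = 343927 - 2*(-1)*179/993 = 343927 - 1*(-358/993) = 343927 + 358/993 = 341519869/993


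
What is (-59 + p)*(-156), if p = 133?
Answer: -11544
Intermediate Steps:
(-59 + p)*(-156) = (-59 + 133)*(-156) = 74*(-156) = -11544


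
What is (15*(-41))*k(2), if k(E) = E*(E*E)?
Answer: -4920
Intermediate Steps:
k(E) = E**3 (k(E) = E*E**2 = E**3)
(15*(-41))*k(2) = (15*(-41))*2**3 = -615*8 = -4920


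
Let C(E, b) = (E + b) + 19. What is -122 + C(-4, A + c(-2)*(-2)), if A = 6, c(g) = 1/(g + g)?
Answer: -201/2 ≈ -100.50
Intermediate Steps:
c(g) = 1/(2*g)
C(E, b) = 19 + E + b
-122 + C(-4, A + c(-2)*(-2)) = -122 + (19 - 4 + (6 + ((½)/(-2))*(-2))) = -122 + (19 - 4 + (6 + ((½)*(-½))*(-2))) = -122 + (19 - 4 + (6 - ¼*(-2))) = -122 + (19 - 4 + (6 + ½)) = -122 + (19 - 4 + 13/2) = -122 + 43/2 = -201/2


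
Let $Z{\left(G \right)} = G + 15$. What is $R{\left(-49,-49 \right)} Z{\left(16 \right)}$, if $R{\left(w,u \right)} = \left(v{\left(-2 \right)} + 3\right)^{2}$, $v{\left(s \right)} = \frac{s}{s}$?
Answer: $496$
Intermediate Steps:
$v{\left(s \right)} = 1$
$R{\left(w,u \right)} = 16$ ($R{\left(w,u \right)} = \left(1 + 3\right)^{2} = 4^{2} = 16$)
$Z{\left(G \right)} = 15 + G$
$R{\left(-49,-49 \right)} Z{\left(16 \right)} = 16 \left(15 + 16\right) = 16 \cdot 31 = 496$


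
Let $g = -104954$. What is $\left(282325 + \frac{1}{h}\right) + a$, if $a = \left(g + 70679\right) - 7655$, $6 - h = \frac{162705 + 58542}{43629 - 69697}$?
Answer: $\frac{90786399793}{377655} \approx 2.404 \cdot 10^{5}$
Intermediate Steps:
$h = \frac{377655}{26068}$ ($h = 6 - \frac{162705 + 58542}{43629 - 69697} = 6 - \frac{221247}{-26068} = 6 - 221247 \left(- \frac{1}{26068}\right) = 6 - - \frac{221247}{26068} = 6 + \frac{221247}{26068} = \frac{377655}{26068} \approx 14.487$)
$a = -41930$ ($a = \left(-104954 + 70679\right) - 7655 = -34275 - 7655 = -41930$)
$\left(282325 + \frac{1}{h}\right) + a = \left(282325 + \frac{1}{\frac{377655}{26068}}\right) - 41930 = \left(282325 + \frac{26068}{377655}\right) - 41930 = \frac{106621473943}{377655} - 41930 = \frac{90786399793}{377655}$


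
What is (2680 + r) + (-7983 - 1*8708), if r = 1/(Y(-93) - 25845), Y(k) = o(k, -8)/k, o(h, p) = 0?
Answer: -362114296/25845 ≈ -14011.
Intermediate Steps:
Y(k) = 0 (Y(k) = 0/k = 0)
r = -1/25845 (r = 1/(0 - 25845) = 1/(-25845) = -1/25845 ≈ -3.8692e-5)
(2680 + r) + (-7983 - 1*8708) = (2680 - 1/25845) + (-7983 - 1*8708) = 69264599/25845 + (-7983 - 8708) = 69264599/25845 - 16691 = -362114296/25845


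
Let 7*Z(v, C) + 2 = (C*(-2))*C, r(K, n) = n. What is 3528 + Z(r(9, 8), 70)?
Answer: 14894/7 ≈ 2127.7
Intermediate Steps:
Z(v, C) = -2/7 - 2*C**2/7 (Z(v, C) = -2/7 + ((C*(-2))*C)/7 = -2/7 + ((-2*C)*C)/7 = -2/7 + (-2*C**2)/7 = -2/7 - 2*C**2/7)
3528 + Z(r(9, 8), 70) = 3528 + (-2/7 - 2/7*70**2) = 3528 + (-2/7 - 2/7*4900) = 3528 + (-2/7 - 1400) = 3528 - 9802/7 = 14894/7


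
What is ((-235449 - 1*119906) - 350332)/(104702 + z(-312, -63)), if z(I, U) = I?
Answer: -705687/104390 ≈ -6.7601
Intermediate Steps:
((-235449 - 1*119906) - 350332)/(104702 + z(-312, -63)) = ((-235449 - 1*119906) - 350332)/(104702 - 312) = ((-235449 - 119906) - 350332)/104390 = (-355355 - 350332)*(1/104390) = -705687*1/104390 = -705687/104390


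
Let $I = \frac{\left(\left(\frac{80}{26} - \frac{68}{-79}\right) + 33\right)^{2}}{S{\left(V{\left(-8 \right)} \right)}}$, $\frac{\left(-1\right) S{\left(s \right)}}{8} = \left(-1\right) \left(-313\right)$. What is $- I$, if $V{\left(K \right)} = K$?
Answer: $\frac{1439064225}{2641041416} \approx 0.54488$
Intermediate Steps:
$S{\left(s \right)} = -2504$ ($S{\left(s \right)} = - 8 \left(\left(-1\right) \left(-313\right)\right) = \left(-8\right) 313 = -2504$)
$I = - \frac{1439064225}{2641041416}$ ($I = \frac{\left(\left(\frac{80}{26} - \frac{68}{-79}\right) + 33\right)^{2}}{-2504} = \left(\left(80 \cdot \frac{1}{26} - - \frac{68}{79}\right) + 33\right)^{2} \left(- \frac{1}{2504}\right) = \left(\left(\frac{40}{13} + \frac{68}{79}\right) + 33\right)^{2} \left(- \frac{1}{2504}\right) = \left(\frac{4044}{1027} + 33\right)^{2} \left(- \frac{1}{2504}\right) = \left(\frac{37935}{1027}\right)^{2} \left(- \frac{1}{2504}\right) = \frac{1439064225}{1054729} \left(- \frac{1}{2504}\right) = - \frac{1439064225}{2641041416} \approx -0.54488$)
$- I = \left(-1\right) \left(- \frac{1439064225}{2641041416}\right) = \frac{1439064225}{2641041416}$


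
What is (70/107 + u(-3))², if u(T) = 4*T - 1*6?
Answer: 3444736/11449 ≈ 300.88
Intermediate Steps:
u(T) = -6 + 4*T (u(T) = 4*T - 6 = -6 + 4*T)
(70/107 + u(-3))² = (70/107 + (-6 + 4*(-3)))² = (70*(1/107) + (-6 - 12))² = (70/107 - 18)² = (-1856/107)² = 3444736/11449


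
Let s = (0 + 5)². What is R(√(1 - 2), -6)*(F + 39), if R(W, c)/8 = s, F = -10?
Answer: 5800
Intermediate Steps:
s = 25 (s = 5² = 25)
R(W, c) = 200 (R(W, c) = 8*25 = 200)
R(√(1 - 2), -6)*(F + 39) = 200*(-10 + 39) = 200*29 = 5800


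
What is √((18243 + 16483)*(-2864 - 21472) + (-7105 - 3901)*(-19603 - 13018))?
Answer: I*√486065210 ≈ 22047.0*I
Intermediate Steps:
√((18243 + 16483)*(-2864 - 21472) + (-7105 - 3901)*(-19603 - 13018)) = √(34726*(-24336) - 11006*(-32621)) = √(-845091936 + 359026726) = √(-486065210) = I*√486065210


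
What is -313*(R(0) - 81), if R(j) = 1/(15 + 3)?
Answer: 456041/18 ≈ 25336.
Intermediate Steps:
R(j) = 1/18
-313*(R(0) - 81) = -313*(1/18 - 81) = -313*(-1457/18) = 456041/18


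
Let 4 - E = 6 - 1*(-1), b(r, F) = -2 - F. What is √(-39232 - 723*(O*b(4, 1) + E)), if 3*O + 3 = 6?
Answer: I*√34894 ≈ 186.8*I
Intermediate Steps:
O = 1 (O = -1 + (⅓)*6 = -1 + 2 = 1)
E = -3 (E = 4 - (6 - 1*(-1)) = 4 - (6 + 1) = 4 - 1*7 = 4 - 7 = -3)
√(-39232 - 723*(O*b(4, 1) + E)) = √(-39232 - 723*(1*(-2 - 1*1) - 3)) = √(-39232 - 723*(1*(-2 - 1) - 3)) = √(-39232 - 723*(1*(-3) - 3)) = √(-39232 - 723*(-3 - 3)) = √(-39232 - 723*(-6)) = √(-39232 + 4338) = √(-34894) = I*√34894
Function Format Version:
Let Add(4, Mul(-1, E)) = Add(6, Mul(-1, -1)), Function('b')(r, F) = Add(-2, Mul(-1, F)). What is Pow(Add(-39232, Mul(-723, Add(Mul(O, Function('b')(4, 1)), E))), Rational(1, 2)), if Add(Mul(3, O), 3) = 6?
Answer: Mul(I, Pow(34894, Rational(1, 2))) ≈ Mul(186.80, I)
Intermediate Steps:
O = 1 (O = Add(-1, Mul(Rational(1, 3), 6)) = Add(-1, 2) = 1)
E = -3 (E = Add(4, Mul(-1, Add(6, Mul(-1, -1)))) = Add(4, Mul(-1, Add(6, 1))) = Add(4, Mul(-1, 7)) = Add(4, -7) = -3)
Pow(Add(-39232, Mul(-723, Add(Mul(O, Function('b')(4, 1)), E))), Rational(1, 2)) = Pow(Add(-39232, Mul(-723, Add(Mul(1, Add(-2, Mul(-1, 1))), -3))), Rational(1, 2)) = Pow(Add(-39232, Mul(-723, Add(Mul(1, Add(-2, -1)), -3))), Rational(1, 2)) = Pow(Add(-39232, Mul(-723, Add(Mul(1, -3), -3))), Rational(1, 2)) = Pow(Add(-39232, Mul(-723, Add(-3, -3))), Rational(1, 2)) = Pow(Add(-39232, Mul(-723, -6)), Rational(1, 2)) = Pow(Add(-39232, 4338), Rational(1, 2)) = Pow(-34894, Rational(1, 2)) = Mul(I, Pow(34894, Rational(1, 2)))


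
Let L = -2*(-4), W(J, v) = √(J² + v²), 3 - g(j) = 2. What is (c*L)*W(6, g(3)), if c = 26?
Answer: 208*√37 ≈ 1265.2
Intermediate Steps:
g(j) = 1 (g(j) = 3 - 1*2 = 3 - 2 = 1)
L = 8
(c*L)*W(6, g(3)) = (26*8)*√(6² + 1²) = 208*√(36 + 1) = 208*√37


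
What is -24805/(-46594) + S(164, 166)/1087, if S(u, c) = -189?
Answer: 18156769/50647678 ≈ 0.35849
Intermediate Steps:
-24805/(-46594) + S(164, 166)/1087 = -24805/(-46594) - 189/1087 = -24805*(-1/46594) - 189*1/1087 = 24805/46594 - 189/1087 = 18156769/50647678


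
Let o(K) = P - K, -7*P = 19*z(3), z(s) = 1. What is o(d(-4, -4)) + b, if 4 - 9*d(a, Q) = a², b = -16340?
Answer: -343169/21 ≈ -16341.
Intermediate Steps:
d(a, Q) = 4/9 - a²/9
P = -19/7 ≈ -2.7143
o(K) = -19/7 - K
o(d(-4, -4)) + b = (-19/7 - (4/9 - ⅑*(-4)²)) - 16340 = (-19/7 - (4/9 - ⅑*16)) - 16340 = (-19/7 - (4/9 - 16/9)) - 16340 = (-19/7 - 1*(-4/3)) - 16340 = (-19/7 + 4/3) - 16340 = -29/21 - 16340 = -343169/21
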